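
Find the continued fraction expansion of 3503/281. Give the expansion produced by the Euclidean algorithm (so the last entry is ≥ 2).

[12; 2, 6, 1, 8, 2]

3503 = 12·281 + 131
281 = 2·131 + 19
131 = 6·19 + 17
19 = 1·17 + 2
17 = 8·2 + 1
2 = 2·1 + 0  (stop)
So 3503/281 = [12; 2, 6, 1, 8, 2].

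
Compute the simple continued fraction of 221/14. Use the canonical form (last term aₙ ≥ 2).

[15; 1, 3, 1, 2]

221 = 15*14 + 11
14 = 1*11 + 3
11 = 3*3 + 2
3 = 1*2 + 1
2 = 2*1 + 0  (stop)
So 221/14 = [15; 1, 3, 1, 2].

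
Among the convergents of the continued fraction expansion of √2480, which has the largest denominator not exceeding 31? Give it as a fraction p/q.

√2480 = [49; 1, 3, 1, 98, …] (period length 4).
Convergents:
  p_0/q_0 = 49/1
  p_1/q_1 = 50/1
  p_2/q_2 = 199/4
  p_3/q_3 = 249/5
  p_4/q_4 = 24601/494
q_3 = 5 ≤ 31 < 494 = q_4, so the answer is 249/5.

249/5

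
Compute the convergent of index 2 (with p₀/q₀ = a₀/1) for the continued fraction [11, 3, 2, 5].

79/7

Using pₖ = aₖpₖ₋₁ + pₖ₋₂, qₖ = aₖqₖ₋₁ + qₖ₋₂ (with p₋₁=1, p₋₂=0, q₋₁=0, q₋₂=1):
  k=0: a=11, p=11, q=1
  k=1: a=3, p=34, q=3
  k=2: a=2, p=79, q=7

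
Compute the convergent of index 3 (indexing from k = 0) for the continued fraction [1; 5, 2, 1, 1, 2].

Using pₖ = aₖpₖ₋₁ + pₖ₋₂, qₖ = aₖqₖ₋₁ + qₖ₋₂ (with p₋₁=1, p₋₂=0, q₋₁=0, q₋₂=1):
  k=0: a=1, p=1, q=1
  k=1: a=5, p=6, q=5
  k=2: a=2, p=13, q=11
  k=3: a=1, p=19, q=16

19/16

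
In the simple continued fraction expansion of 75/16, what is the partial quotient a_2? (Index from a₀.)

75 = 4·16 + 11   →  a_0 = 4
16 = 1·11 + 5   →  a_1 = 1
11 = 2·5 + 1   →  a_2 = 2

2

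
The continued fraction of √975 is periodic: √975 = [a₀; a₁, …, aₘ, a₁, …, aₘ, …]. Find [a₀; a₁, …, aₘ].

[31; 4, 2, 4, 62]

a₀ = ⌊√975⌋ = 31.
With m₀=0, d₀=1 and mₖ₊₁ = dₖaₖ − mₖ, dₖ₊₁ = (n − mₖ₊₁²)/dₖ, aₖ₊₁ = ⌊(a₀+mₖ₊₁)/dₖ₊₁⌋:
  k=1: m=31, d=14, a=4
  k=2: m=25, d=25, a=2
  k=3: m=25, d=14, a=4
  k=4: m=31, d=1, a=62
d=1 and a=2a₀=62 at k=4, so the next step gives (m, d) = (31, 14) again — its k=1 value — and the period has length 4.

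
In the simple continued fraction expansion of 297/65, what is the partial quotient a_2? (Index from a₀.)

1

297 = 4·65 + 37   →  a_0 = 4
65 = 1·37 + 28   →  a_1 = 1
37 = 1·28 + 9   →  a_2 = 1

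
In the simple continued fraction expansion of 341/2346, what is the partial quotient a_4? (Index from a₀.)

3

341 = 0·2346 + 341   →  a_0 = 0
2346 = 6·341 + 300   →  a_1 = 6
341 = 1·300 + 41   →  a_2 = 1
300 = 7·41 + 13   →  a_3 = 7
41 = 3·13 + 2   →  a_4 = 3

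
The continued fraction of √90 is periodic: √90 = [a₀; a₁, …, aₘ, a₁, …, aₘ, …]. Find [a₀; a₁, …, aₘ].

a₀ = ⌊√90⌋ = 9.

[9; 2, 18]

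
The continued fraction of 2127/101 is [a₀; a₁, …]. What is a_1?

16

2127 = 21·101 + 6   →  a_0 = 21
101 = 16·6 + 5   →  a_1 = 16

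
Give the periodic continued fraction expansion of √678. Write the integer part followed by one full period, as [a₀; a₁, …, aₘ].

[26; 26, 52]

a₀ = ⌊√678⌋ = 26.
With m₀=0, d₀=1 and mₖ₊₁ = dₖaₖ − mₖ, dₖ₊₁ = (n − mₖ₊₁²)/dₖ, aₖ₊₁ = ⌊(a₀+mₖ₊₁)/dₖ₊₁⌋:
  k=1: m=26, d=2, a=26
  k=2: m=26, d=1, a=52
d=1 and a=2a₀=52 at k=2, so the next step gives (m, d) = (26, 2) again — its k=1 value — and the period has length 2.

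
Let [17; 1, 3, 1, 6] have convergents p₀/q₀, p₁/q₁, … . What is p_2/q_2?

71/4

Using pₖ = aₖpₖ₋₁ + pₖ₋₂, qₖ = aₖqₖ₋₁ + qₖ₋₂ (with p₋₁=1, p₋₂=0, q₋₁=0, q₋₂=1):
  k=0: a=17, p=17, q=1
  k=1: a=1, p=18, q=1
  k=2: a=3, p=71, q=4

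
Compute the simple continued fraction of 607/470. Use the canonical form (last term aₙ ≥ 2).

[1; 3, 2, 3, 9, 2]

607 = 1*470 + 137
470 = 3*137 + 59
137 = 2*59 + 19
59 = 3*19 + 2
19 = 9*2 + 1
2 = 2*1 + 0  (stop)
So 607/470 = [1; 3, 2, 3, 9, 2].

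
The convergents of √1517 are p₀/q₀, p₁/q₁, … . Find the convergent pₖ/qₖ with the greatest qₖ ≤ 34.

√1517 = [38; 1, 18, 2, 18, 1, 76, …] (period length 6).
Convergents:
  p_0/q_0 = 38/1
  p_1/q_1 = 39/1
  p_2/q_2 = 740/19
  p_3/q_3 = 1519/39
q_2 = 19 ≤ 34 < 39 = q_3, so the answer is 740/19.

740/19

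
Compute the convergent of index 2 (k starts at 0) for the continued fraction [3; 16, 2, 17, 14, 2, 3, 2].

Using pₖ = aₖpₖ₋₁ + pₖ₋₂, qₖ = aₖqₖ₋₁ + qₖ₋₂ (with p₋₁=1, p₋₂=0, q₋₁=0, q₋₂=1):
  k=0: a=3, p=3, q=1
  k=1: a=16, p=49, q=16
  k=2: a=2, p=101, q=33

101/33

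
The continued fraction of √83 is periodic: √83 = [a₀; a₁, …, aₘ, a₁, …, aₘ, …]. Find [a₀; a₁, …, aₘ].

a₀ = ⌊√83⌋ = 9.
With m₀=0, d₀=1 and mₖ₊₁ = dₖaₖ − mₖ, dₖ₊₁ = (n − mₖ₊₁²)/dₖ, aₖ₊₁ = ⌊(a₀+mₖ₊₁)/dₖ₊₁⌋:
  k=1: m=9, d=2, a=9
  k=2: m=9, d=1, a=18
d=1 and a=2a₀=18 at k=2, so the next step gives (m, d) = (9, 2) again — its k=1 value — and the period has length 2.

[9; 9, 18]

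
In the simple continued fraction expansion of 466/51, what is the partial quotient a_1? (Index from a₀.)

466 = 9·51 + 7   →  a_0 = 9
51 = 7·7 + 2   →  a_1 = 7

7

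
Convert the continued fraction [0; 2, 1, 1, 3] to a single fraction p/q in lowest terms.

7/18

Fold from the inside: start with 3/1.
  1 + 1/3 = 4/3
  1 + 3/4 = 7/4
  2 + 4/7 = 18/7
  0 + 7/18 = 7/18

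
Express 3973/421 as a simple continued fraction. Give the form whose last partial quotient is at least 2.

[9; 2, 3, 2, 8, 3]

3973 = 9×421 + 184
421 = 2×184 + 53
184 = 3×53 + 25
53 = 2×25 + 3
25 = 8×3 + 1
3 = 3×1 + 0  (stop)
So 3973/421 = [9; 2, 3, 2, 8, 3].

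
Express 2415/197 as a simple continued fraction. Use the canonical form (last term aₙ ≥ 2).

[12; 3, 1, 6, 3, 2]

2415 = 12·197 + 51
197 = 3·51 + 44
51 = 1·44 + 7
44 = 6·7 + 2
7 = 3·2 + 1
2 = 2·1 + 0  (stop)
So 2415/197 = [12; 3, 1, 6, 3, 2].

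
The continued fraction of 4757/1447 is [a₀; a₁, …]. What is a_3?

4757 = 3·1447 + 416   →  a_0 = 3
1447 = 3·416 + 199   →  a_1 = 3
416 = 2·199 + 18   →  a_2 = 2
199 = 11·18 + 1   →  a_3 = 11

11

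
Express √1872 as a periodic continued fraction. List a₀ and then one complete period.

a₀ = ⌊√1872⌋ = 43.

[43; 3, 1, 3, 86]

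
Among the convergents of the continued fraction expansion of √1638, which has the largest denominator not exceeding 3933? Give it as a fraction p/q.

√1638 = [40; 2, 8, 2, 80, …] (period length 4).
Convergents:
  p_0/q_0 = 40/1
  p_1/q_1 = 81/2
  p_2/q_2 = 688/17
  p_3/q_3 = 1457/36
  p_4/q_4 = 117248/2897
  p_5/q_5 = 235953/5830
q_4 = 2897 ≤ 3933 < 5830 = q_5, so the answer is 117248/2897.

117248/2897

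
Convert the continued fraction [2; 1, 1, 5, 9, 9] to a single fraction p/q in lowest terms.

2341/920

Fold from the inside: start with 9/1.
  9 + 1/9 = 82/9
  5 + 9/82 = 419/82
  1 + 82/419 = 501/419
  1 + 419/501 = 920/501
  2 + 501/920 = 2341/920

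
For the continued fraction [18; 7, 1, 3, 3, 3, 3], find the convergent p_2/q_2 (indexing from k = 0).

Using pₖ = aₖpₖ₋₁ + pₖ₋₂, qₖ = aₖqₖ₋₁ + qₖ₋₂ (with p₋₁=1, p₋₂=0, q₋₁=0, q₋₂=1):
  k=0: a=18, p=18, q=1
  k=1: a=7, p=127, q=7
  k=2: a=1, p=145, q=8

145/8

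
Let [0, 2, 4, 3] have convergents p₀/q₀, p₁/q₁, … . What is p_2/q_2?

4/9

Using pₖ = aₖpₖ₋₁ + pₖ₋₂, qₖ = aₖqₖ₋₁ + qₖ₋₂ (with p₋₁=1, p₋₂=0, q₋₁=0, q₋₂=1):
  k=0: a=0, p=0, q=1
  k=1: a=2, p=1, q=2
  k=2: a=4, p=4, q=9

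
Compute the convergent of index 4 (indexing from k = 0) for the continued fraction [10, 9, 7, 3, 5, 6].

10807/1069

Using pₖ = aₖpₖ₋₁ + pₖ₋₂, qₖ = aₖqₖ₋₁ + qₖ₋₂ (with p₋₁=1, p₋₂=0, q₋₁=0, q₋₂=1):
  k=0: a=10, p=10, q=1
  k=1: a=9, p=91, q=9
  k=2: a=7, p=647, q=64
  k=3: a=3, p=2032, q=201
  k=4: a=5, p=10807, q=1069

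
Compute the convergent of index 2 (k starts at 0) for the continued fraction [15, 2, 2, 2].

77/5

Using pₖ = aₖpₖ₋₁ + pₖ₋₂, qₖ = aₖqₖ₋₁ + qₖ₋₂ (with p₋₁=1, p₋₂=0, q₋₁=0, q₋₂=1):
  k=0: a=15, p=15, q=1
  k=1: a=2, p=31, q=2
  k=2: a=2, p=77, q=5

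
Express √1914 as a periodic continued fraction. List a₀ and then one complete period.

[43; 1, 2, 1, 86]

a₀ = ⌊√1914⌋ = 43.
With m₀=0, d₀=1 and mₖ₊₁ = dₖaₖ − mₖ, dₖ₊₁ = (n − mₖ₊₁²)/dₖ, aₖ₊₁ = ⌊(a₀+mₖ₊₁)/dₖ₊₁⌋:
  k=1: m=43, d=65, a=1
  k=2: m=22, d=22, a=2
  k=3: m=22, d=65, a=1
  k=4: m=43, d=1, a=86
d=1 and a=2a₀=86 at k=4, so the next step gives (m, d) = (43, 65) again — its k=1 value — and the period has length 4.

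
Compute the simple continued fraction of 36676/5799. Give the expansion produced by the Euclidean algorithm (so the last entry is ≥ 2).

36676 = 6×5799 + 1882
5799 = 3×1882 + 153
1882 = 12×153 + 46
153 = 3×46 + 15
46 = 3×15 + 1
15 = 15×1 + 0  (stop)
So 36676/5799 = [6; 3, 12, 3, 3, 15].

[6; 3, 12, 3, 3, 15]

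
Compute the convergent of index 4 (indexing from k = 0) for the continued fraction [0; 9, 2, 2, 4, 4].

22/207

Using pₖ = aₖpₖ₋₁ + pₖ₋₂, qₖ = aₖqₖ₋₁ + qₖ₋₂ (with p₋₁=1, p₋₂=0, q₋₁=0, q₋₂=1):
  k=0: a=0, p=0, q=1
  k=1: a=9, p=1, q=9
  k=2: a=2, p=2, q=19
  k=3: a=2, p=5, q=47
  k=4: a=4, p=22, q=207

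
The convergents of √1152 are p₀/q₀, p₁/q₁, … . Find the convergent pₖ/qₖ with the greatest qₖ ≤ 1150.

38625/1138

√1152 = [33; 1, 15, 1, 66, …] (period length 4).
Convergents:
  p_0/q_0 = 33/1
  p_1/q_1 = 34/1
  p_2/q_2 = 543/16
  p_3/q_3 = 577/17
  p_4/q_4 = 38625/1138
  p_5/q_5 = 39202/1155
q_4 = 1138 ≤ 1150 < 1155 = q_5, so the answer is 38625/1138.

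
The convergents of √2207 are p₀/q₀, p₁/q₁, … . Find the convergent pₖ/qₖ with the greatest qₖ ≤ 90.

√2207 = [46; 1, 45, 1, 92, …] (period length 4).
Convergents:
  p_0/q_0 = 46/1
  p_1/q_1 = 47/1
  p_2/q_2 = 2161/46
  p_3/q_3 = 2208/47
  p_4/q_4 = 205297/4370
q_3 = 47 ≤ 90 < 4370 = q_4, so the answer is 2208/47.

2208/47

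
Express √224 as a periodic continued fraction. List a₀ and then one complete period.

[14; 1, 28]

a₀ = ⌊√224⌋ = 14.
With m₀=0, d₀=1 and mₖ₊₁ = dₖaₖ − mₖ, dₖ₊₁ = (n − mₖ₊₁²)/dₖ, aₖ₊₁ = ⌊(a₀+mₖ₊₁)/dₖ₊₁⌋:
  k=1: m=14, d=28, a=1
  k=2: m=14, d=1, a=28
d=1 and a=2a₀=28 at k=2, so the next step gives (m, d) = (14, 28) again — its k=1 value — and the period has length 2.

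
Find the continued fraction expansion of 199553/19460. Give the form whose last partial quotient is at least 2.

[10; 3, 1, 13, 14, 12, 2]

199553 = 10×19460 + 4953
19460 = 3×4953 + 4601
4953 = 1×4601 + 352
4601 = 13×352 + 25
352 = 14×25 + 2
25 = 12×2 + 1
2 = 2×1 + 0  (stop)
So 199553/19460 = [10; 3, 1, 13, 14, 12, 2].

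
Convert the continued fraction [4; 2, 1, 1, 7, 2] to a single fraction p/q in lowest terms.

Fold from the inside: start with 2/1.
  7 + 1/2 = 15/2
  1 + 2/15 = 17/15
  1 + 15/17 = 32/17
  2 + 17/32 = 81/32
  4 + 32/81 = 356/81

356/81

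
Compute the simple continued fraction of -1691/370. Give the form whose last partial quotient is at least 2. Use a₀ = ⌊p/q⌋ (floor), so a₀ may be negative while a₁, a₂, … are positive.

-1691 = -5*370 + 159
370 = 2*159 + 52
159 = 3*52 + 3
52 = 17*3 + 1
3 = 3*1 + 0  (stop)
So -1691/370 = [-5; 2, 3, 17, 3].

[-5; 2, 3, 17, 3]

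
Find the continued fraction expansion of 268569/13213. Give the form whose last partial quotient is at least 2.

268569 = 20×13213 + 4309
13213 = 3×4309 + 286
4309 = 15×286 + 19
286 = 15×19 + 1
19 = 19×1 + 0  (stop)
So 268569/13213 = [20; 3, 15, 15, 19].

[20; 3, 15, 15, 19]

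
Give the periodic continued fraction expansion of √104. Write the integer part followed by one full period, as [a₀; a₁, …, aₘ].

[10; 5, 20]

a₀ = ⌊√104⌋ = 10.
With m₀=0, d₀=1 and mₖ₊₁ = dₖaₖ − mₖ, dₖ₊₁ = (n − mₖ₊₁²)/dₖ, aₖ₊₁ = ⌊(a₀+mₖ₊₁)/dₖ₊₁⌋:
  k=1: m=10, d=4, a=5
  k=2: m=10, d=1, a=20
d=1 and a=2a₀=20 at k=2, so the next step gives (m, d) = (10, 4) again — its k=1 value — and the period has length 2.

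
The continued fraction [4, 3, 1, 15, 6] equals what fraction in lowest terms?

1625/382

Using pₖ = aₖpₖ₋₁ + pₖ₋₂ and qₖ = aₖqₖ₋₁ + qₖ₋₂:
  k=0: a=4, p=4, q=1
  k=1: a=3, p=13, q=3
  k=2: a=1, p=17, q=4
  k=3: a=15, p=268, q=63
  k=4: a=6, p=1625, q=382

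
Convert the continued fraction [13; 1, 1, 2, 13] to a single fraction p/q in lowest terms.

911/67

Fold from the inside: start with 13/1.
  2 + 1/13 = 27/13
  1 + 13/27 = 40/27
  1 + 27/40 = 67/40
  13 + 40/67 = 911/67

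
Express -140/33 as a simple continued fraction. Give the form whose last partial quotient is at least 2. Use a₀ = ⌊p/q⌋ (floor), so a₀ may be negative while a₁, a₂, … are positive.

[-5; 1, 3, 8]

-140 = -5·33 + 25
33 = 1·25 + 8
25 = 3·8 + 1
8 = 8·1 + 0  (stop)
So -140/33 = [-5; 1, 3, 8].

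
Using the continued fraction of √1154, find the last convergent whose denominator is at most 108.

1155/34

√1154 = [33; 1, 32, 1, 66, …] (period length 4).
Convergents:
  p_0/q_0 = 33/1
  p_1/q_1 = 34/1
  p_2/q_2 = 1121/33
  p_3/q_3 = 1155/34
  p_4/q_4 = 77351/2277
q_3 = 34 ≤ 108 < 2277 = q_4, so the answer is 1155/34.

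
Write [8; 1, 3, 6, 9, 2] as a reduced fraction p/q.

Fold from the inside: start with 2/1.
  9 + 1/2 = 19/2
  6 + 2/19 = 116/19
  3 + 19/116 = 367/116
  1 + 116/367 = 483/367
  8 + 367/483 = 4231/483

4231/483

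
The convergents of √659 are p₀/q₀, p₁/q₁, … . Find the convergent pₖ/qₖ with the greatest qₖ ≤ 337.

5930/231

√659 = [25; 1, 2, 25, 2, 1, 50, …] (period length 6).
Convergents:
  p_0/q_0 = 25/1
  p_1/q_1 = 26/1
  p_2/q_2 = 77/3
  p_3/q_3 = 1951/76
  p_4/q_4 = 3979/155
  p_5/q_5 = 5930/231
  p_6/q_6 = 300479/11705
q_5 = 231 ≤ 337 < 11705 = q_6, so the answer is 5930/231.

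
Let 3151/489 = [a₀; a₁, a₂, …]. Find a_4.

3151 = 6·489 + 217   →  a_0 = 6
489 = 2·217 + 55   →  a_1 = 2
217 = 3·55 + 52   →  a_2 = 3
55 = 1·52 + 3   →  a_3 = 1
52 = 17·3 + 1   →  a_4 = 17

17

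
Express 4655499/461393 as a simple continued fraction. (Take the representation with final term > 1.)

[10; 11, 10, 18, 19, 12]

4655499 = 10·461393 + 41569
461393 = 11·41569 + 4134
41569 = 10·4134 + 229
4134 = 18·229 + 12
229 = 19·12 + 1
12 = 12·1 + 0  (stop)
So 4655499/461393 = [10; 11, 10, 18, 19, 12].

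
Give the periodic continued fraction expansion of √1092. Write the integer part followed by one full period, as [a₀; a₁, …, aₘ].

[33; 22, 66]

a₀ = ⌊√1092⌋ = 33.
With m₀=0, d₀=1 and mₖ₊₁ = dₖaₖ − mₖ, dₖ₊₁ = (n − mₖ₊₁²)/dₖ, aₖ₊₁ = ⌊(a₀+mₖ₊₁)/dₖ₊₁⌋:
  k=1: m=33, d=3, a=22
  k=2: m=33, d=1, a=66
d=1 and a=2a₀=66 at k=2, so the next step gives (m, d) = (33, 3) again — its k=1 value — and the period has length 2.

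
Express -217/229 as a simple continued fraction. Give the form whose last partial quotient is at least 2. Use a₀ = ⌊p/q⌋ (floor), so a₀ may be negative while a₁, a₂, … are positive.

[-1; 19, 12]

-217 = -1×229 + 12
229 = 19×12 + 1
12 = 12×1 + 0  (stop)
So -217/229 = [-1; 19, 12].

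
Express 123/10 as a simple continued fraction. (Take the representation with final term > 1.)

[12; 3, 3]

123 = 12*10 + 3
10 = 3*3 + 1
3 = 3*1 + 0  (stop)
So 123/10 = [12; 3, 3].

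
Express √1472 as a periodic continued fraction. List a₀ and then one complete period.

[38; 2, 1, 2, 1, 2, 76]

a₀ = ⌊√1472⌋ = 38.
With m₀=0, d₀=1 and mₖ₊₁ = dₖaₖ − mₖ, dₖ₊₁ = (n − mₖ₊₁²)/dₖ, aₖ₊₁ = ⌊(a₀+mₖ₊₁)/dₖ₊₁⌋:
  k=1: m=38, d=28, a=2
  k=2: m=18, d=41, a=1
  k=3: m=23, d=23, a=2
  k=4: m=23, d=41, a=1
  k=5: m=18, d=28, a=2
  k=6: m=38, d=1, a=76
d=1 and a=2a₀=76 at k=6, so the next step gives (m, d) = (38, 28) again — its k=1 value — and the period has length 6.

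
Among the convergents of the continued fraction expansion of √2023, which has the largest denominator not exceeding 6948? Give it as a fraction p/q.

182115/4049

√2023 = [44; 1, 43, 1, 88, …] (period length 4).
Convergents:
  p_0/q_0 = 44/1
  p_1/q_1 = 45/1
  p_2/q_2 = 1979/44
  p_3/q_3 = 2024/45
  p_4/q_4 = 180091/4004
  p_5/q_5 = 182115/4049
  p_6/q_6 = 8011036/178111
q_5 = 4049 ≤ 6948 < 178111 = q_6, so the answer is 182115/4049.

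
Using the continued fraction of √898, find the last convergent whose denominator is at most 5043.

53910/1799

√898 = [29; 1, 28, 1, 58, …] (period length 4).
Convergents:
  p_0/q_0 = 29/1
  p_1/q_1 = 30/1
  p_2/q_2 = 869/29
  p_3/q_3 = 899/30
  p_4/q_4 = 53011/1769
  p_5/q_5 = 53910/1799
  p_6/q_6 = 1562491/52141
q_5 = 1799 ≤ 5043 < 52141 = q_6, so the answer is 53910/1799.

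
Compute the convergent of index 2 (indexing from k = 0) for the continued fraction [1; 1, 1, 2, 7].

3/2

Using pₖ = aₖpₖ₋₁ + pₖ₋₂, qₖ = aₖqₖ₋₁ + qₖ₋₂ (with p₋₁=1, p₋₂=0, q₋₁=0, q₋₂=1):
  k=0: a=1, p=1, q=1
  k=1: a=1, p=2, q=1
  k=2: a=1, p=3, q=2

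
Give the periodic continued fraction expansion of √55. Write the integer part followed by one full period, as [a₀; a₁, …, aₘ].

a₀ = ⌊√55⌋ = 7.
With m₀=0, d₀=1 and mₖ₊₁ = dₖaₖ − mₖ, dₖ₊₁ = (n − mₖ₊₁²)/dₖ, aₖ₊₁ = ⌊(a₀+mₖ₊₁)/dₖ₊₁⌋:
  k=1: m=7, d=6, a=2
  k=2: m=5, d=5, a=2
  k=3: m=5, d=6, a=2
  k=4: m=7, d=1, a=14
d=1 and a=2a₀=14 at k=4, so the next step gives (m, d) = (7, 6) again — its k=1 value — and the period has length 4.

[7; 2, 2, 2, 14]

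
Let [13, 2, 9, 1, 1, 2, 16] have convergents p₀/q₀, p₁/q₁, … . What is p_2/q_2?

Using pₖ = aₖpₖ₋₁ + pₖ₋₂, qₖ = aₖqₖ₋₁ + qₖ₋₂ (with p₋₁=1, p₋₂=0, q₋₁=0, q₋₂=1):
  k=0: a=13, p=13, q=1
  k=1: a=2, p=27, q=2
  k=2: a=9, p=256, q=19

256/19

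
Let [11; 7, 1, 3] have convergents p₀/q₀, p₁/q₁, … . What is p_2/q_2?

89/8

Using pₖ = aₖpₖ₋₁ + pₖ₋₂, qₖ = aₖqₖ₋₁ + qₖ₋₂ (with p₋₁=1, p₋₂=0, q₋₁=0, q₋₂=1):
  k=0: a=11, p=11, q=1
  k=1: a=7, p=78, q=7
  k=2: a=1, p=89, q=8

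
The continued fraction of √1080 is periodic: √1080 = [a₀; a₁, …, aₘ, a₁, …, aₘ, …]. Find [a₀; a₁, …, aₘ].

a₀ = ⌊√1080⌋ = 32.

[32; 1, 6, 3, 6, 1, 64]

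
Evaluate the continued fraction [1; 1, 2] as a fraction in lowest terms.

Using pₖ = aₖpₖ₋₁ + pₖ₋₂ and qₖ = aₖqₖ₋₁ + qₖ₋₂:
  k=0: a=1, p=1, q=1
  k=1: a=1, p=2, q=1
  k=2: a=2, p=5, q=3

5/3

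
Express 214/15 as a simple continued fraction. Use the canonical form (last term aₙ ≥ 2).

214 = 14·15 + 4
15 = 3·4 + 3
4 = 1·3 + 1
3 = 3·1 + 0  (stop)
So 214/15 = [14; 3, 1, 3].

[14; 3, 1, 3]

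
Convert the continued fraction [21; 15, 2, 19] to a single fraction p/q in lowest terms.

12723/604

Fold from the inside: start with 19/1.
  2 + 1/19 = 39/19
  15 + 19/39 = 604/39
  21 + 39/604 = 12723/604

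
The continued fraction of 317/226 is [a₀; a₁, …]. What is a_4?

1

317 = 1·226 + 91   →  a_0 = 1
226 = 2·91 + 44   →  a_1 = 2
91 = 2·44 + 3   →  a_2 = 2
44 = 14·3 + 2   →  a_3 = 14
3 = 1·2 + 1   →  a_4 = 1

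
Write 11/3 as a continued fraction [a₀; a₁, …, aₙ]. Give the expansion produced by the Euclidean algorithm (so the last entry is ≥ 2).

11 = 3*3 + 2
3 = 1*2 + 1
2 = 2*1 + 0  (stop)
So 11/3 = [3; 1, 2].

[3; 1, 2]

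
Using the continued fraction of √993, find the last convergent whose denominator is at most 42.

√993 = [31; 1, 1, 20, 1, 1, 62, …] (period length 6).
Convergents:
  p_0/q_0 = 31/1
  p_1/q_1 = 32/1
  p_2/q_2 = 63/2
  p_3/q_3 = 1292/41
  p_4/q_4 = 1355/43
q_3 = 41 ≤ 42 < 43 = q_4, so the answer is 1292/41.

1292/41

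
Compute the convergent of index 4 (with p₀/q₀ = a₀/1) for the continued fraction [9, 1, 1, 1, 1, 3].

Using pₖ = aₖpₖ₋₁ + pₖ₋₂, qₖ = aₖqₖ₋₁ + qₖ₋₂ (with p₋₁=1, p₋₂=0, q₋₁=0, q₋₂=1):
  k=0: a=9, p=9, q=1
  k=1: a=1, p=10, q=1
  k=2: a=1, p=19, q=2
  k=3: a=1, p=29, q=3
  k=4: a=1, p=48, q=5

48/5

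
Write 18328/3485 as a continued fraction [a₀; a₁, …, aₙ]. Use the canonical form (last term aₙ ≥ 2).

[5; 3, 1, 6, 9, 14]

18328 = 5×3485 + 903
3485 = 3×903 + 776
903 = 1×776 + 127
776 = 6×127 + 14
127 = 9×14 + 1
14 = 14×1 + 0  (stop)
So 18328/3485 = [5; 3, 1, 6, 9, 14].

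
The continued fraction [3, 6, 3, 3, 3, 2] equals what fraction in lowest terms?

Using pₖ = aₖpₖ₋₁ + pₖ₋₂ and qₖ = aₖqₖ₋₁ + qₖ₋₂:
  k=0: a=3, p=3, q=1
  k=1: a=6, p=19, q=6
  k=2: a=3, p=60, q=19
  k=3: a=3, p=199, q=63
  k=4: a=3, p=657, q=208
  k=5: a=2, p=1513, q=479

1513/479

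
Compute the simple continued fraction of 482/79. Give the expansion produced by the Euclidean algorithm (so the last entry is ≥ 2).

482 = 6*79 + 8
79 = 9*8 + 7
8 = 1*7 + 1
7 = 7*1 + 0  (stop)
So 482/79 = [6; 9, 1, 7].

[6; 9, 1, 7]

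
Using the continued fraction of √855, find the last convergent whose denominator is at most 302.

√855 = [29; 4, 6, 4, 58, …] (period length 4).
Convergents:
  p_0/q_0 = 29/1
  p_1/q_1 = 117/4
  p_2/q_2 = 731/25
  p_3/q_3 = 3041/104
  p_4/q_4 = 177109/6057
q_3 = 104 ≤ 302 < 6057 = q_4, so the answer is 3041/104.

3041/104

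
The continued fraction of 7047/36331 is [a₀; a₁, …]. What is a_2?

6

7047 = 0·36331 + 7047   →  a_0 = 0
36331 = 5·7047 + 1096   →  a_1 = 5
7047 = 6·1096 + 471   →  a_2 = 6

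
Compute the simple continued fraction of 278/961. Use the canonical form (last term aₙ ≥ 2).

278 = 0·961 + 278
961 = 3·278 + 127
278 = 2·127 + 24
127 = 5·24 + 7
24 = 3·7 + 3
7 = 2·3 + 1
3 = 3·1 + 0  (stop)
So 278/961 = [0; 3, 2, 5, 3, 2, 3].

[0; 3, 2, 5, 3, 2, 3]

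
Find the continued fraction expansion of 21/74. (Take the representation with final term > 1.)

[0; 3, 1, 1, 10]

21 = 0*74 + 21
74 = 3*21 + 11
21 = 1*11 + 10
11 = 1*10 + 1
10 = 10*1 + 0  (stop)
So 21/74 = [0; 3, 1, 1, 10].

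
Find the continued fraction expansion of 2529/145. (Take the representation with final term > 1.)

[17; 2, 3, 1, 3, 4]

2529 = 17×145 + 64
145 = 2×64 + 17
64 = 3×17 + 13
17 = 1×13 + 4
13 = 3×4 + 1
4 = 4×1 + 0  (stop)
So 2529/145 = [17; 2, 3, 1, 3, 4].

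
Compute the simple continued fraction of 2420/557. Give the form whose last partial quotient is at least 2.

2420 = 4*557 + 192
557 = 2*192 + 173
192 = 1*173 + 19
173 = 9*19 + 2
19 = 9*2 + 1
2 = 2*1 + 0  (stop)
So 2420/557 = [4; 2, 1, 9, 9, 2].

[4; 2, 1, 9, 9, 2]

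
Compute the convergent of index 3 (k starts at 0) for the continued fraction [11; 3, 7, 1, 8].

283/25

Using pₖ = aₖpₖ₋₁ + pₖ₋₂, qₖ = aₖqₖ₋₁ + qₖ₋₂ (with p₋₁=1, p₋₂=0, q₋₁=0, q₋₂=1):
  k=0: a=11, p=11, q=1
  k=1: a=3, p=34, q=3
  k=2: a=7, p=249, q=22
  k=3: a=1, p=283, q=25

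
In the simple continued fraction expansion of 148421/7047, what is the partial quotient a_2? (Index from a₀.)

4

148421 = 21·7047 + 434   →  a_0 = 21
7047 = 16·434 + 103   →  a_1 = 16
434 = 4·103 + 22   →  a_2 = 4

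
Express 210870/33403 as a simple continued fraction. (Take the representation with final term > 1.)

[6; 3, 5, 9, 2, 3, 4, 7]

210870 = 6·33403 + 10452
33403 = 3·10452 + 2047
10452 = 5·2047 + 217
2047 = 9·217 + 94
217 = 2·94 + 29
94 = 3·29 + 7
29 = 4·7 + 1
7 = 7·1 + 0  (stop)
So 210870/33403 = [6; 3, 5, 9, 2, 3, 4, 7].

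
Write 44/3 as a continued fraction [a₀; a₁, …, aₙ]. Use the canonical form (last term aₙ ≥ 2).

[14; 1, 2]

44 = 14×3 + 2
3 = 1×2 + 1
2 = 2×1 + 0  (stop)
So 44/3 = [14; 1, 2].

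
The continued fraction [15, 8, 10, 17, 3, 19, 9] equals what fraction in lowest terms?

11207350/741057

Using pₖ = aₖpₖ₋₁ + pₖ₋₂ and qₖ = aₖqₖ₋₁ + qₖ₋₂:
  k=0: a=15, p=15, q=1
  k=1: a=8, p=121, q=8
  k=2: a=10, p=1225, q=81
  k=3: a=17, p=20946, q=1385
  k=4: a=3, p=64063, q=4236
  k=5: a=19, p=1238143, q=81869
  k=6: a=9, p=11207350, q=741057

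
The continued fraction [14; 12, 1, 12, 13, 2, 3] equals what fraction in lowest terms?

Fold from the inside: start with 3/1.
  2 + 1/3 = 7/3
  13 + 3/7 = 94/7
  12 + 7/94 = 1135/94
  1 + 94/1135 = 1229/1135
  12 + 1135/1229 = 15883/1229
  14 + 1229/15883 = 223591/15883

223591/15883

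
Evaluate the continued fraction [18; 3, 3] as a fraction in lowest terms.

Fold from the inside: start with 3/1.
  3 + 1/3 = 10/3
  18 + 3/10 = 183/10

183/10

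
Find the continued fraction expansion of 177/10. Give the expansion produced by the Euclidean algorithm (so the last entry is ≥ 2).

[17; 1, 2, 3]

177 = 17×10 + 7
10 = 1×7 + 3
7 = 2×3 + 1
3 = 3×1 + 0  (stop)
So 177/10 = [17; 1, 2, 3].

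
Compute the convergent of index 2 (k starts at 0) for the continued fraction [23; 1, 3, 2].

Using pₖ = aₖpₖ₋₁ + pₖ₋₂, qₖ = aₖqₖ₋₁ + qₖ₋₂ (with p₋₁=1, p₋₂=0, q₋₁=0, q₋₂=1):
  k=0: a=23, p=23, q=1
  k=1: a=1, p=24, q=1
  k=2: a=3, p=95, q=4

95/4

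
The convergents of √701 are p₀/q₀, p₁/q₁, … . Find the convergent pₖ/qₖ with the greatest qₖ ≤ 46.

556/21

√701 = [26; 2, 10, 10, 2, 52, …] (period length 5).
Convergents:
  p_0/q_0 = 26/1
  p_1/q_1 = 53/2
  p_2/q_2 = 556/21
  p_3/q_3 = 5613/212
q_2 = 21 ≤ 46 < 212 = q_3, so the answer is 556/21.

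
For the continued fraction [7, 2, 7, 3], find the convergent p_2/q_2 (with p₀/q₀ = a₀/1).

112/15

Using pₖ = aₖpₖ₋₁ + pₖ₋₂, qₖ = aₖqₖ₋₁ + qₖ₋₂ (with p₋₁=1, p₋₂=0, q₋₁=0, q₋₂=1):
  k=0: a=7, p=7, q=1
  k=1: a=2, p=15, q=2
  k=2: a=7, p=112, q=15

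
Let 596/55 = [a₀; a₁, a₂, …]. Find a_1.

1

596 = 10·55 + 46   →  a_0 = 10
55 = 1·46 + 9   →  a_1 = 1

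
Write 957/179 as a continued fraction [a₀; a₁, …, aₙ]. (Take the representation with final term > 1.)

957 = 5×179 + 62
179 = 2×62 + 55
62 = 1×55 + 7
55 = 7×7 + 6
7 = 1×6 + 1
6 = 6×1 + 0  (stop)
So 957/179 = [5; 2, 1, 7, 1, 6].

[5; 2, 1, 7, 1, 6]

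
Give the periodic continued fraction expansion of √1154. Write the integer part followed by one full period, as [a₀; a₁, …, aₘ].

a₀ = ⌊√1154⌋ = 33.
With m₀=0, d₀=1 and mₖ₊₁ = dₖaₖ − mₖ, dₖ₊₁ = (n − mₖ₊₁²)/dₖ, aₖ₊₁ = ⌊(a₀+mₖ₊₁)/dₖ₊₁⌋:
  k=1: m=33, d=65, a=1
  k=2: m=32, d=2, a=32
  k=3: m=32, d=65, a=1
  k=4: m=33, d=1, a=66
d=1 and a=2a₀=66 at k=4, so the next step gives (m, d) = (33, 65) again — its k=1 value — and the period has length 4.

[33; 1, 32, 1, 66]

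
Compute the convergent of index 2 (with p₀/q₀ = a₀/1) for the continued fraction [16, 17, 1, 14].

289/18

Using pₖ = aₖpₖ₋₁ + pₖ₋₂, qₖ = aₖqₖ₋₁ + qₖ₋₂ (with p₋₁=1, p₋₂=0, q₋₁=0, q₋₂=1):
  k=0: a=16, p=16, q=1
  k=1: a=17, p=273, q=17
  k=2: a=1, p=289, q=18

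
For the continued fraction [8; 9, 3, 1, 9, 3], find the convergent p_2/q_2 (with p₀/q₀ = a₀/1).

Using pₖ = aₖpₖ₋₁ + pₖ₋₂, qₖ = aₖqₖ₋₁ + qₖ₋₂ (with p₋₁=1, p₋₂=0, q₋₁=0, q₋₂=1):
  k=0: a=8, p=8, q=1
  k=1: a=9, p=73, q=9
  k=2: a=3, p=227, q=28

227/28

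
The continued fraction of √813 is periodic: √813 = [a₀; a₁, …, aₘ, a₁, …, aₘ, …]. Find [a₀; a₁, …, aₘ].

[28; 1, 1, 18, 1, 1, 56]

a₀ = ⌊√813⌋ = 28.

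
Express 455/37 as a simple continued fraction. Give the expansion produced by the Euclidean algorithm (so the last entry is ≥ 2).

455 = 12·37 + 11
37 = 3·11 + 4
11 = 2·4 + 3
4 = 1·3 + 1
3 = 3·1 + 0  (stop)
So 455/37 = [12; 3, 2, 1, 3].

[12; 3, 2, 1, 3]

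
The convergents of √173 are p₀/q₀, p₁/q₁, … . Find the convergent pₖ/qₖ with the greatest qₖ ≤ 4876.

29239/2223

√173 = [13; 6, 1, 1, 6, 26, …] (period length 5).
Convergents:
  p_0/q_0 = 13/1
  p_1/q_1 = 79/6
  p_2/q_2 = 92/7
  p_3/q_3 = 171/13
  p_4/q_4 = 1118/85
  p_5/q_5 = 29239/2223
  p_6/q_6 = 176552/13423
q_5 = 2223 ≤ 4876 < 13423 = q_6, so the answer is 29239/2223.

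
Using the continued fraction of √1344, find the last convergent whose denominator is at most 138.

√1344 = [36; 1, 1, 1, 17, 1, 1, 1, 72, …] (period length 8).
Convergents:
  p_0/q_0 = 36/1
  p_1/q_1 = 37/1
  p_2/q_2 = 73/2
  p_3/q_3 = 110/3
  p_4/q_4 = 1943/53
  p_5/q_5 = 2053/56
  p_6/q_6 = 3996/109
  p_7/q_7 = 6049/165
q_6 = 109 ≤ 138 < 165 = q_7, so the answer is 3996/109.

3996/109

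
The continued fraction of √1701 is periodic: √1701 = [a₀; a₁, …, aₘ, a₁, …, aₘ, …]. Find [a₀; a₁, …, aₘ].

a₀ = ⌊√1701⌋ = 41.

[41; 4, 8, 1, 10, 1, 8, 4, 82]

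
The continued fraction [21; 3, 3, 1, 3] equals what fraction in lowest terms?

1044/49

Using pₖ = aₖpₖ₋₁ + pₖ₋₂ and qₖ = aₖqₖ₋₁ + qₖ₋₂:
  k=0: a=21, p=21, q=1
  k=1: a=3, p=64, q=3
  k=2: a=3, p=213, q=10
  k=3: a=1, p=277, q=13
  k=4: a=3, p=1044, q=49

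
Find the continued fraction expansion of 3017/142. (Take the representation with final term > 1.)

3017 = 21×142 + 35
142 = 4×35 + 2
35 = 17×2 + 1
2 = 2×1 + 0  (stop)
So 3017/142 = [21; 4, 17, 2].

[21; 4, 17, 2]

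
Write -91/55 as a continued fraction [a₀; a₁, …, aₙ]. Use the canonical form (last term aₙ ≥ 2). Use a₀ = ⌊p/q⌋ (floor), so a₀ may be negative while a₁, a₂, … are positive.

-91 = -2·55 + 19
55 = 2·19 + 17
19 = 1·17 + 2
17 = 8·2 + 1
2 = 2·1 + 0  (stop)
So -91/55 = [-2; 2, 1, 8, 2].

[-2; 2, 1, 8, 2]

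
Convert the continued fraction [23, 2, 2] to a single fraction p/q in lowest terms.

117/5

Using pₖ = aₖpₖ₋₁ + pₖ₋₂ and qₖ = aₖqₖ₋₁ + qₖ₋₂:
  k=0: a=23, p=23, q=1
  k=1: a=2, p=47, q=2
  k=2: a=2, p=117, q=5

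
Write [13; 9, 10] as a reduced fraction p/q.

1193/91

Using pₖ = aₖpₖ₋₁ + pₖ₋₂ and qₖ = aₖqₖ₋₁ + qₖ₋₂:
  k=0: a=13, p=13, q=1
  k=1: a=9, p=118, q=9
  k=2: a=10, p=1193, q=91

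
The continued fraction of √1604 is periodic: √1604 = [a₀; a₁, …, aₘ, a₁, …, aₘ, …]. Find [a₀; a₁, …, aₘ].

a₀ = ⌊√1604⌋ = 40.
With m₀=0, d₀=1 and mₖ₊₁ = dₖaₖ − mₖ, dₖ₊₁ = (n − mₖ₊₁²)/dₖ, aₖ₊₁ = ⌊(a₀+mₖ₊₁)/dₖ₊₁⌋:
  k=1: m=40, d=4, a=20
  k=2: m=40, d=1, a=80
d=1 and a=2a₀=80 at k=2, so the next step gives (m, d) = (40, 4) again — its k=1 value — and the period has length 2.

[40; 20, 80]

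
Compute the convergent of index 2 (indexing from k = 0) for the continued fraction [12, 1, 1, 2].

Using pₖ = aₖpₖ₋₁ + pₖ₋₂, qₖ = aₖqₖ₋₁ + qₖ₋₂ (with p₋₁=1, p₋₂=0, q₋₁=0, q₋₂=1):
  k=0: a=12, p=12, q=1
  k=1: a=1, p=13, q=1
  k=2: a=1, p=25, q=2

25/2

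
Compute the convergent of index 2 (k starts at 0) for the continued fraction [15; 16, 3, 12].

738/49

Using pₖ = aₖpₖ₋₁ + pₖ₋₂, qₖ = aₖqₖ₋₁ + qₖ₋₂ (with p₋₁=1, p₋₂=0, q₋₁=0, q₋₂=1):
  k=0: a=15, p=15, q=1
  k=1: a=16, p=241, q=16
  k=2: a=3, p=738, q=49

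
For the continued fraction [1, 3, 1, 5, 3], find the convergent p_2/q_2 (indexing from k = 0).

5/4

Using pₖ = aₖpₖ₋₁ + pₖ₋₂, qₖ = aₖqₖ₋₁ + qₖ₋₂ (with p₋₁=1, p₋₂=0, q₋₁=0, q₋₂=1):
  k=0: a=1, p=1, q=1
  k=1: a=3, p=4, q=3
  k=2: a=1, p=5, q=4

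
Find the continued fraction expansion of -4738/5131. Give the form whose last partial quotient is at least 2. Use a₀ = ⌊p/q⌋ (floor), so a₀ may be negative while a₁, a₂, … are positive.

-4738 = -1*5131 + 393
5131 = 13*393 + 22
393 = 17*22 + 19
22 = 1*19 + 3
19 = 6*3 + 1
3 = 3*1 + 0  (stop)
So -4738/5131 = [-1; 13, 17, 1, 6, 3].

[-1; 13, 17, 1, 6, 3]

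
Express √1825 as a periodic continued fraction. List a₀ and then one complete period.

[42; 1, 2, 1, 1, 2, 1, 84]

a₀ = ⌊√1825⌋ = 42.
With m₀=0, d₀=1 and mₖ₊₁ = dₖaₖ − mₖ, dₖ₊₁ = (n − mₖ₊₁²)/dₖ, aₖ₊₁ = ⌊(a₀+mₖ₊₁)/dₖ₊₁⌋:
  k=1: m=42, d=61, a=1
  k=2: m=19, d=24, a=2
  k=3: m=29, d=41, a=1
  k=4: m=12, d=41, a=1
  k=5: m=29, d=24, a=2
  k=6: m=19, d=61, a=1
  k=7: m=42, d=1, a=84
d=1 and a=2a₀=84 at k=7, so the next step gives (m, d) = (42, 61) again — its k=1 value — and the period has length 7.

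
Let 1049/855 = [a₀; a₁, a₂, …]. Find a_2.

2

1049 = 1·855 + 194   →  a_0 = 1
855 = 4·194 + 79   →  a_1 = 4
194 = 2·79 + 36   →  a_2 = 2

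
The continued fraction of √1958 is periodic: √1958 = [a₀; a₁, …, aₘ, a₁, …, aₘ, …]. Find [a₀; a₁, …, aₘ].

a₀ = ⌊√1958⌋ = 44.
With m₀=0, d₀=1 and mₖ₊₁ = dₖaₖ − mₖ, dₖ₊₁ = (n − mₖ₊₁²)/dₖ, aₖ₊₁ = ⌊(a₀+mₖ₊₁)/dₖ₊₁⌋:
  k=1: m=44, d=22, a=4
  k=2: m=44, d=1, a=88
d=1 and a=2a₀=88 at k=2, so the next step gives (m, d) = (44, 22) again — its k=1 value — and the period has length 2.

[44; 4, 88]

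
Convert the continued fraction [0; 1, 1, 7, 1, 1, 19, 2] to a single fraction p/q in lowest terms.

681/1282

Using pₖ = aₖpₖ₋₁ + pₖ₋₂ and qₖ = aₖqₖ₋₁ + qₖ₋₂:
  k=0: a=0, p=0, q=1
  k=1: a=1, p=1, q=1
  k=2: a=1, p=1, q=2
  k=3: a=7, p=8, q=15
  k=4: a=1, p=9, q=17
  k=5: a=1, p=17, q=32
  k=6: a=19, p=332, q=625
  k=7: a=2, p=681, q=1282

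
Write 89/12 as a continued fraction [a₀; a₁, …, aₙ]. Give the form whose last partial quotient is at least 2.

[7; 2, 2, 2]

89 = 7·12 + 5
12 = 2·5 + 2
5 = 2·2 + 1
2 = 2·1 + 0  (stop)
So 89/12 = [7; 2, 2, 2].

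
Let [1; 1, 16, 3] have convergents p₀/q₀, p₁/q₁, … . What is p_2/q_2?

33/17

Using pₖ = aₖpₖ₋₁ + pₖ₋₂, qₖ = aₖqₖ₋₁ + qₖ₋₂ (with p₋₁=1, p₋₂=0, q₋₁=0, q₋₂=1):
  k=0: a=1, p=1, q=1
  k=1: a=1, p=2, q=1
  k=2: a=16, p=33, q=17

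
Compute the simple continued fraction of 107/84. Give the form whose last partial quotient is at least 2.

107 = 1*84 + 23
84 = 3*23 + 15
23 = 1*15 + 8
15 = 1*8 + 7
8 = 1*7 + 1
7 = 7*1 + 0  (stop)
So 107/84 = [1; 3, 1, 1, 1, 7].

[1; 3, 1, 1, 1, 7]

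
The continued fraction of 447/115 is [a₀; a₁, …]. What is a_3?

1

447 = 3·115 + 102   →  a_0 = 3
115 = 1·102 + 13   →  a_1 = 1
102 = 7·13 + 11   →  a_2 = 7
13 = 1·11 + 2   →  a_3 = 1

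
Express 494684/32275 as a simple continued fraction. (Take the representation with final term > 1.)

[15; 3, 17, 1, 1, 1, 11, 17]

494684 = 15×32275 + 10559
32275 = 3×10559 + 598
10559 = 17×598 + 393
598 = 1×393 + 205
393 = 1×205 + 188
205 = 1×188 + 17
188 = 11×17 + 1
17 = 17×1 + 0  (stop)
So 494684/32275 = [15; 3, 17, 1, 1, 1, 11, 17].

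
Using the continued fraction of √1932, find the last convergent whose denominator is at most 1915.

√1932 = [43; 1, 20, 1, 86, …] (period length 4).
Convergents:
  p_0/q_0 = 43/1
  p_1/q_1 = 44/1
  p_2/q_2 = 923/21
  p_3/q_3 = 967/22
  p_4/q_4 = 84085/1913
  p_5/q_5 = 85052/1935
q_4 = 1913 ≤ 1915 < 1935 = q_5, so the answer is 84085/1913.

84085/1913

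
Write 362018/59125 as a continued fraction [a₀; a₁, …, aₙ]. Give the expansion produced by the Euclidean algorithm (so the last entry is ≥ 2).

362018 = 6×59125 + 7268
59125 = 8×7268 + 981
7268 = 7×981 + 401
981 = 2×401 + 179
401 = 2×179 + 43
179 = 4×43 + 7
43 = 6×7 + 1
7 = 7×1 + 0  (stop)
So 362018/59125 = [6; 8, 7, 2, 2, 4, 6, 7].

[6; 8, 7, 2, 2, 4, 6, 7]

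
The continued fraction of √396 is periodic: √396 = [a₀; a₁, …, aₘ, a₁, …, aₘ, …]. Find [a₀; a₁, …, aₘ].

a₀ = ⌊√396⌋ = 19.
With m₀=0, d₀=1 and mₖ₊₁ = dₖaₖ − mₖ, dₖ₊₁ = (n − mₖ₊₁²)/dₖ, aₖ₊₁ = ⌊(a₀+mₖ₊₁)/dₖ₊₁⌋:
  k=1: m=19, d=35, a=1
  k=2: m=16, d=4, a=8
  k=3: m=16, d=35, a=1
  k=4: m=19, d=1, a=38
d=1 and a=2a₀=38 at k=4, so the next step gives (m, d) = (19, 35) again — its k=1 value — and the period has length 4.

[19; 1, 8, 1, 38]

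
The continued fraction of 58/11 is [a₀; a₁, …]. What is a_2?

58 = 5·11 + 3   →  a_0 = 5
11 = 3·3 + 2   →  a_1 = 3
3 = 1·2 + 1   →  a_2 = 1

1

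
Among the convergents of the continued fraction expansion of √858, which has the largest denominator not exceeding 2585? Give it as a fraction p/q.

40979/1399

√858 = [29; 3, 2, 3, 58, …] (period length 4).
Convergents:
  p_0/q_0 = 29/1
  p_1/q_1 = 88/3
  p_2/q_2 = 205/7
  p_3/q_3 = 703/24
  p_4/q_4 = 40979/1399
  p_5/q_5 = 123640/4221
q_4 = 1399 ≤ 2585 < 4221 = q_5, so the answer is 40979/1399.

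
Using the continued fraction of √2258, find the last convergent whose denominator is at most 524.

√2258 = [47; 1, 1, 13, 13, 1, 1, 94, …] (period length 7).
Convergents:
  p_0/q_0 = 47/1
  p_1/q_1 = 48/1
  p_2/q_2 = 95/2
  p_3/q_3 = 1283/27
  p_4/q_4 = 16774/353
  p_5/q_5 = 18057/380
  p_6/q_6 = 34831/733
q_5 = 380 ≤ 524 < 733 = q_6, so the answer is 18057/380.

18057/380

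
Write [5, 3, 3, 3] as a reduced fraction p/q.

175/33

Using pₖ = aₖpₖ₋₁ + pₖ₋₂ and qₖ = aₖqₖ₋₁ + qₖ₋₂:
  k=0: a=5, p=5, q=1
  k=1: a=3, p=16, q=3
  k=2: a=3, p=53, q=10
  k=3: a=3, p=175, q=33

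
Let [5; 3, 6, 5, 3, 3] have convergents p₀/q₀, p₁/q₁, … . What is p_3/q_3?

Using pₖ = aₖpₖ₋₁ + pₖ₋₂, qₖ = aₖqₖ₋₁ + qₖ₋₂ (with p₋₁=1, p₋₂=0, q₋₁=0, q₋₂=1):
  k=0: a=5, p=5, q=1
  k=1: a=3, p=16, q=3
  k=2: a=6, p=101, q=19
  k=3: a=5, p=521, q=98

521/98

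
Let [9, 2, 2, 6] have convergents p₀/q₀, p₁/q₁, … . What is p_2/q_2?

Using pₖ = aₖpₖ₋₁ + pₖ₋₂, qₖ = aₖqₖ₋₁ + qₖ₋₂ (with p₋₁=1, p₋₂=0, q₋₁=0, q₋₂=1):
  k=0: a=9, p=9, q=1
  k=1: a=2, p=19, q=2
  k=2: a=2, p=47, q=5

47/5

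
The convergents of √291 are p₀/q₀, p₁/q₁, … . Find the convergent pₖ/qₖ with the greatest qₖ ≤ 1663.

√291 = [17; 17, 34, …] (period length 2).
Convergents:
  p_0/q_0 = 17/1
  p_1/q_1 = 290/17
  p_2/q_2 = 9877/579
  p_3/q_3 = 168199/9860
q_2 = 579 ≤ 1663 < 9860 = q_3, so the answer is 9877/579.

9877/579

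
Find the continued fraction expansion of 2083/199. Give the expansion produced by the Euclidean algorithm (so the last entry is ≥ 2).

[10; 2, 7, 6, 2]

2083 = 10·199 + 93
199 = 2·93 + 13
93 = 7·13 + 2
13 = 6·2 + 1
2 = 2·1 + 0  (stop)
So 2083/199 = [10; 2, 7, 6, 2].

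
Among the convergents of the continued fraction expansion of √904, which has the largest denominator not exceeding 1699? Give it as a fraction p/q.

√904 = [30; 15, 60, …] (period length 2).
Convergents:
  p_0/q_0 = 30/1
  p_1/q_1 = 451/15
  p_2/q_2 = 27090/901
  p_3/q_3 = 406801/13530
q_2 = 901 ≤ 1699 < 13530 = q_3, so the answer is 27090/901.

27090/901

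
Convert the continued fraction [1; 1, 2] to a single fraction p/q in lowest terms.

Using pₖ = aₖpₖ₋₁ + pₖ₋₂ and qₖ = aₖqₖ₋₁ + qₖ₋₂:
  k=0: a=1, p=1, q=1
  k=1: a=1, p=2, q=1
  k=2: a=2, p=5, q=3

5/3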